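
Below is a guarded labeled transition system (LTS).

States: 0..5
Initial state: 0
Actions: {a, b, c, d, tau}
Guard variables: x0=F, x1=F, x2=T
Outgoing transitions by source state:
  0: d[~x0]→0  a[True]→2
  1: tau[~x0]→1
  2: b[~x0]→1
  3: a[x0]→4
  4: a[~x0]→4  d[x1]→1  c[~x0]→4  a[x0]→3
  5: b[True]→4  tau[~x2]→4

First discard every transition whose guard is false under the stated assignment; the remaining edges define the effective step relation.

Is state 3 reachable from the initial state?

Answer: UNREACHABLE

Trace:
After dropping false guards: 7 live edges.
L0 = {0}
L1 = {2}  cumulative {0,2}
L2 = {1}  cumulative {0,1,2}
R = {0,1,2}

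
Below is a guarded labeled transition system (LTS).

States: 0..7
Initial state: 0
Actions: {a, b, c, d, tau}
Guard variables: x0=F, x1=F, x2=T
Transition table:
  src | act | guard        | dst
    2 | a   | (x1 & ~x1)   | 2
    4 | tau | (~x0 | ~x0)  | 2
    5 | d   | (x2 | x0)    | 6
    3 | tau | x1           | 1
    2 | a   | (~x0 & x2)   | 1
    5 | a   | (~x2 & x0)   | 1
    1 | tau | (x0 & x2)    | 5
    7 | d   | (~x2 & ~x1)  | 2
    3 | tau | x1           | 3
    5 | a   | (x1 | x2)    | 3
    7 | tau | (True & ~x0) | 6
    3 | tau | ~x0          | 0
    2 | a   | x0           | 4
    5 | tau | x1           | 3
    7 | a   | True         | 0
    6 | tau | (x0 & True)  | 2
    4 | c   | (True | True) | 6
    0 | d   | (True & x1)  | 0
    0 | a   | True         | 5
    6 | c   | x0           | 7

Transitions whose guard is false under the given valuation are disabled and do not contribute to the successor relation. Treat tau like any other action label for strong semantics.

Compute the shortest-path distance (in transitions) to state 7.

Answer: UNREACHABLE

Analysis:
Layered search for 7:
  Layer 0: {0}
  Layer 1: {5}
  Layer 2: {3,6}
7 never appears.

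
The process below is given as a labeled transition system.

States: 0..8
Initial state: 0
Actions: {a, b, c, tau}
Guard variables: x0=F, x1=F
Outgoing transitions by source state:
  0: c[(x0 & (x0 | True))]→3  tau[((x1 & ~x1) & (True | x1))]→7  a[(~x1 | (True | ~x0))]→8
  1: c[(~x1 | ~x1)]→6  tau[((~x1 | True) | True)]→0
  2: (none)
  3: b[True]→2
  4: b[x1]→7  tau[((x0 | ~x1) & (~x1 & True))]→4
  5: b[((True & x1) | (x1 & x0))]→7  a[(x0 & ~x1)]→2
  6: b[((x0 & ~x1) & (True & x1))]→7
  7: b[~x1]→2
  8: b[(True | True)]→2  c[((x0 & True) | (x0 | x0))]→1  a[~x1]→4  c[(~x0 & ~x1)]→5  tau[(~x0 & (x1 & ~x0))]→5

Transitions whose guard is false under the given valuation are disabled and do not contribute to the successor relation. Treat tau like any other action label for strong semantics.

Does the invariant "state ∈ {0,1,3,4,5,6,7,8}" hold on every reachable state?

Inv-set: {0,1,3,4,5,6,7,8}
Reachable = {0,2,4,5,8}
  0: safe
  2: ✗ unsafe
  4: safe
  5: safe
  8: safe
counterexample path to 2: a·b

Answer: INVARIANT VIOLATED at state 2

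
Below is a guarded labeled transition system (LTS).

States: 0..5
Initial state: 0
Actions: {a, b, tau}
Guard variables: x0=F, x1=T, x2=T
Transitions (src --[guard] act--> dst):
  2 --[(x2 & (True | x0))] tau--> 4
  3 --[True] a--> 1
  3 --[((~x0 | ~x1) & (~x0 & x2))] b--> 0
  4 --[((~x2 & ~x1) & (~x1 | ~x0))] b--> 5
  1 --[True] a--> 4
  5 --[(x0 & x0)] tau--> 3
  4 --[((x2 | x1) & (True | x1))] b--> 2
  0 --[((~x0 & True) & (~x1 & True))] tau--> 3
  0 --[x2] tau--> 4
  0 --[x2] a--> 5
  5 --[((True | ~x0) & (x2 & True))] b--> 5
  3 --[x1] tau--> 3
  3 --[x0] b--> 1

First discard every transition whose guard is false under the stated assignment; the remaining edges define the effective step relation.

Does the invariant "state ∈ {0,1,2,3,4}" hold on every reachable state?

Answer: INVARIANT VIOLATED at state 5

Trace:
Safe = {0,1,2,3,4}
R = {0,2,4,5}
  0: safe
  2: safe
  4: safe
  5: VIOLATES
counterexample path to 5: a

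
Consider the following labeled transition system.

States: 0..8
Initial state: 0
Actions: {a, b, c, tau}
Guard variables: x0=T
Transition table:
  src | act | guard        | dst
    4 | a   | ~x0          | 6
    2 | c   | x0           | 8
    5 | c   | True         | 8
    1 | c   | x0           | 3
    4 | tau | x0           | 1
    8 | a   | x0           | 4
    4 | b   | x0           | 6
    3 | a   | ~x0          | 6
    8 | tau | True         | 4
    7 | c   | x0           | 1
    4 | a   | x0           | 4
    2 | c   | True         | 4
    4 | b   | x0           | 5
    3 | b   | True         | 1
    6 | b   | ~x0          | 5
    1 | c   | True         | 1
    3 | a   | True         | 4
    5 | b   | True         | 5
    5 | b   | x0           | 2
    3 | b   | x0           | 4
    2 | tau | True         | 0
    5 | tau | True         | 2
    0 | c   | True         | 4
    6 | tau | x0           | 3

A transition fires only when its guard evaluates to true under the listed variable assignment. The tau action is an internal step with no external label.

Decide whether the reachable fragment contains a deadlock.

Answer: DEADLOCK-FREE

Analysis:
R = {0,1,2,3,4,5,6,8}
  0: c→4  [deg 1]
  1: c→1  c→3  [deg 2]
  2: c→4  c→8  tau→0  [deg 3]
  3: a→4  b→1  b→4  [deg 3]
  4: a→4  b→5  b→6  tau→1  [deg 4]
  5: b→2  b→5  c→8  tau→2  [deg 4]
  6: tau→3  [deg 1]
  8: a→4  tau→4  [deg 2]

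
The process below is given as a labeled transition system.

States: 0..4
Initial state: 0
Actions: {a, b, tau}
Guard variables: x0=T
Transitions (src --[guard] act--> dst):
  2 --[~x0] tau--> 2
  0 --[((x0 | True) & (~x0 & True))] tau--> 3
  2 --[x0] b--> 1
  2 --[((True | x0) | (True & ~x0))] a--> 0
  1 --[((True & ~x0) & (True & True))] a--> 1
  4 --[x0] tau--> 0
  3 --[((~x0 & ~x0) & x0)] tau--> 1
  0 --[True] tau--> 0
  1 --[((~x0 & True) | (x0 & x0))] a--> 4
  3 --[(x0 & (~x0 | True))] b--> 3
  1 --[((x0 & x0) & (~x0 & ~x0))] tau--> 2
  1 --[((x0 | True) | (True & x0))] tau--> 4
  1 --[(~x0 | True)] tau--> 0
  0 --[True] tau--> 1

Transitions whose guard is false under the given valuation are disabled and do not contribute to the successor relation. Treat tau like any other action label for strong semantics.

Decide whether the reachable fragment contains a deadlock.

Reach set: {0,1,4}
  0: tau→0  tau→1  [2 out]
  1: a→4  tau→0  tau→4  [3 out]
  4: tau→0  [1 out]

Answer: DEADLOCK-FREE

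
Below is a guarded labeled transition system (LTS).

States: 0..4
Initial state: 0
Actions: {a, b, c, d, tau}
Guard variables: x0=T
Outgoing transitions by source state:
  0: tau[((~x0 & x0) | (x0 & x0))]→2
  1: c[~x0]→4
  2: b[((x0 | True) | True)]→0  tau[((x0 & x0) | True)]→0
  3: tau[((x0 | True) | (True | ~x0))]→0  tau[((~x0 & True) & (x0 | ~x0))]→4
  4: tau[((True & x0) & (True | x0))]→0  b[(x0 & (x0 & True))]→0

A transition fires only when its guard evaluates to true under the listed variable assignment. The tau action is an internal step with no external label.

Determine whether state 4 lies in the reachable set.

Answer: UNREACHABLE

Analysis:
Guard filter leaves 6 enabled edge(s).
Layer 0: {0}
Layer 1: {2}  total {0,2}
R = {0,2}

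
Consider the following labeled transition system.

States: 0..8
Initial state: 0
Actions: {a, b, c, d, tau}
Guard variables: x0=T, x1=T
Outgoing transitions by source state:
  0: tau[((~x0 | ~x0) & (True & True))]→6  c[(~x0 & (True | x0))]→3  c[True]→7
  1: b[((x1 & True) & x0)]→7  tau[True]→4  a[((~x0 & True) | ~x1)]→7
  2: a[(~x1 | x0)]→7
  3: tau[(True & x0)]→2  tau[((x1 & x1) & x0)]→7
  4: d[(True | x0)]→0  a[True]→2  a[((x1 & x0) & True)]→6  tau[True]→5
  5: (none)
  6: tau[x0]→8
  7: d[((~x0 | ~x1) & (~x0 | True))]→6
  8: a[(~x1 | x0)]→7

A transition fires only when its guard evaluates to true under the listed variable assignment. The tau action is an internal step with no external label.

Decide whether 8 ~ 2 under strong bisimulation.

Answer: BISIMILAR

Working:
Compute ~ classes (split until stable):
  π0 = {{0,1,2,3,4,5,6,7,8}}
  π1 = {{0},{1},{2,8},{3,6},{4},{5,7}}
  π2 = {{0},{1},{2,8},{3},{4},{5,7},{6}}
stable after 3 split(s): 7 block(s)
8∈{2,8}, 2∈{2,8}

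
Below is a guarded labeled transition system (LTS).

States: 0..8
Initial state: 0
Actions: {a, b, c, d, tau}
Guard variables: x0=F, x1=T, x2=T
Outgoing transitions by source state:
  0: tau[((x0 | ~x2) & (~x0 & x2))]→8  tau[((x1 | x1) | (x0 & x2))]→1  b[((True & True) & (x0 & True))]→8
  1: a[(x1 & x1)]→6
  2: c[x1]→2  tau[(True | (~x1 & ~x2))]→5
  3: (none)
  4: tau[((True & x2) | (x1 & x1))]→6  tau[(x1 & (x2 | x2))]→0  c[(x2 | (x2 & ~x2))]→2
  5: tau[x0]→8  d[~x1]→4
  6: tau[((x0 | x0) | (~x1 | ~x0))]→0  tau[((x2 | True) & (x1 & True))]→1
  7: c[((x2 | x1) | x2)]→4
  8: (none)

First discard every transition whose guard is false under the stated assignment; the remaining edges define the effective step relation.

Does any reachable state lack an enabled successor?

R = {0,1,6}
  0: tau→1  [1 exit(s)]
  1: a→6  [1 exit(s)]
  6: tau→0  tau→1  [2 exit(s)]

Answer: DEADLOCK-FREE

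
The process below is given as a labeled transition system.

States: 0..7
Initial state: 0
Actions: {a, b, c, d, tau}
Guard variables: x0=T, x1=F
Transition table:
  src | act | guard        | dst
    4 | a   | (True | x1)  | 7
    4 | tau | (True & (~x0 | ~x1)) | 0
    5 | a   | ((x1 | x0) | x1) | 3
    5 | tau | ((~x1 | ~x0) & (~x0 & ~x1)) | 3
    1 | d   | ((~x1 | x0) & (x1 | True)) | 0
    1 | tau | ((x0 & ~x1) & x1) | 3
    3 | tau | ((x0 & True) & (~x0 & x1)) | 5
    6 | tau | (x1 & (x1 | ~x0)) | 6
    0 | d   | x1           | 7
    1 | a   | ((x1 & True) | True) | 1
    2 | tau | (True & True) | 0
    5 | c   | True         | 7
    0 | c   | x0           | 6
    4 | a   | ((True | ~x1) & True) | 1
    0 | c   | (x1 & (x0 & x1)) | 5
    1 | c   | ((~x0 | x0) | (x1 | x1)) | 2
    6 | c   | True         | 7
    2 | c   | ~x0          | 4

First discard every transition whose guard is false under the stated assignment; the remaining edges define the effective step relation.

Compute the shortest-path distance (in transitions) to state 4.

Layered search for 4:
  depth 0: {0}
  depth 1: {6}
  depth 2: {7}
4 never appears.

Answer: UNREACHABLE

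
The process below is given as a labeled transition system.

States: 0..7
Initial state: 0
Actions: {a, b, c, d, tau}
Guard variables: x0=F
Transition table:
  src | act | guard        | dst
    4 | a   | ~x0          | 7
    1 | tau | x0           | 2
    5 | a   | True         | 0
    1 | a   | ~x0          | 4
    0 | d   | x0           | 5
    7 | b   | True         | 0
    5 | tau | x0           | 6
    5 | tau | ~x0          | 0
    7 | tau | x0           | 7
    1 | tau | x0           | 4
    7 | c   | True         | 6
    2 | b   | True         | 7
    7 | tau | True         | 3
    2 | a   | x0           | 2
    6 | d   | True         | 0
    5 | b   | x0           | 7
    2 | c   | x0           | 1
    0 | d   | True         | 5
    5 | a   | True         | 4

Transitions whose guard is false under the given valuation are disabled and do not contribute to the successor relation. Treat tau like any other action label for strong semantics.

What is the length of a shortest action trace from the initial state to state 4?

Breadth-first toward 4:
  depth 0: {0}
  depth 1: {5}
  depth 2: {4}
depth(4)=2, e.g. d·a

Answer: 2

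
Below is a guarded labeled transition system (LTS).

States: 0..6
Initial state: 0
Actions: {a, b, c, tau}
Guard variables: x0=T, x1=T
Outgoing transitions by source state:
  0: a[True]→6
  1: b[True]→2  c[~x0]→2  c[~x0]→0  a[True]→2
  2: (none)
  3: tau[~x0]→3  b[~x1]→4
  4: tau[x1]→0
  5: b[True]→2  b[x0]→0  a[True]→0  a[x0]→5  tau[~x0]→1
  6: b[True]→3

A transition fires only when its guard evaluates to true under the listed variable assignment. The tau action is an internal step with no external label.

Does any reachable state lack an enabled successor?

R = {0,3,6}
  0: a→6  [1 out]
  3: ∅  [deadlock]
  6: b→3  [1 out]
trace reaching 3: a·b

Answer: DEADLOCK at state 3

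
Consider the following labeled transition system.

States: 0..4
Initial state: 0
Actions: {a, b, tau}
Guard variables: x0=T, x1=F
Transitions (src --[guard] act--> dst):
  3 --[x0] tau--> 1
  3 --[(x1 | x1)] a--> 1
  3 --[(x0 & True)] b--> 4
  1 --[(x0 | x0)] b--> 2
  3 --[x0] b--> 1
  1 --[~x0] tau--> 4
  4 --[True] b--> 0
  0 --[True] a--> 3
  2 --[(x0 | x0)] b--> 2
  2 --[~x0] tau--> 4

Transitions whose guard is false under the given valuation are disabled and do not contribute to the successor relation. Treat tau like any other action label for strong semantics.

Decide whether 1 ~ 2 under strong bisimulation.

Answer: BISIMILAR

Trace:
Refine partition for ~:
  P[0] = {{0,1,2,3,4}}
  P[1] = {{0},{1,2,4},{3}}
  P[2] = {{0},{1,2},{3},{4}}
4 equivalence class(es) (converged in 3)
[1]={1,2}  [2]={1,2}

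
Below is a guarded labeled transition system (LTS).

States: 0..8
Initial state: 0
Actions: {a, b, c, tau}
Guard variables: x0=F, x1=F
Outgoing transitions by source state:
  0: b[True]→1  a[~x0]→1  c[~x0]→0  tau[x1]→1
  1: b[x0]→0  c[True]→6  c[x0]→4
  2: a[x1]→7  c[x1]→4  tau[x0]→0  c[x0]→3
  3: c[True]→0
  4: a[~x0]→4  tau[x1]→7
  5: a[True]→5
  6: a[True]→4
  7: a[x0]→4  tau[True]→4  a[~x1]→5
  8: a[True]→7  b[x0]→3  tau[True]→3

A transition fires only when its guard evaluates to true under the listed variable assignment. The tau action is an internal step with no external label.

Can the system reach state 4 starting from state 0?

Answer: REACHABLE

Working:
12 transition(s) survive guard evaluation.
L0 = {0}
L1 = {1}  now seen {0,1}
L2 = {6}  now seen {0,1,6}
L3 = {4}  now seen {0,1,4,6}
Reach set: {0,1,4,6}
trace reaching 4: b·c·a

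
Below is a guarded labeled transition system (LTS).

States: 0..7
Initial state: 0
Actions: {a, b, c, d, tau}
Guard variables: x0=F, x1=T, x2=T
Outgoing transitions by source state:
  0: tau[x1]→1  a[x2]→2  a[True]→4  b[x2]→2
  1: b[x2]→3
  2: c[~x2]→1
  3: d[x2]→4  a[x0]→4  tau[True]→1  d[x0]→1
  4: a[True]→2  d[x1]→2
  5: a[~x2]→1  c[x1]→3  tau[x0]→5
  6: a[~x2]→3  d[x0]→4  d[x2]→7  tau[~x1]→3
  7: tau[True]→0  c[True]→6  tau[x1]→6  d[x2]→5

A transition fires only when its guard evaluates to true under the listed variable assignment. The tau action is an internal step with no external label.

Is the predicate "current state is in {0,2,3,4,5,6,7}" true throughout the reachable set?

Safe = {0,2,3,4,5,6,7}
R = {0,1,2,3,4}
  0: ✓
  1: outside
  2: ✓
  3: ✓
  4: ✓
reach 1 via tau — violates

Answer: INVARIANT VIOLATED at state 1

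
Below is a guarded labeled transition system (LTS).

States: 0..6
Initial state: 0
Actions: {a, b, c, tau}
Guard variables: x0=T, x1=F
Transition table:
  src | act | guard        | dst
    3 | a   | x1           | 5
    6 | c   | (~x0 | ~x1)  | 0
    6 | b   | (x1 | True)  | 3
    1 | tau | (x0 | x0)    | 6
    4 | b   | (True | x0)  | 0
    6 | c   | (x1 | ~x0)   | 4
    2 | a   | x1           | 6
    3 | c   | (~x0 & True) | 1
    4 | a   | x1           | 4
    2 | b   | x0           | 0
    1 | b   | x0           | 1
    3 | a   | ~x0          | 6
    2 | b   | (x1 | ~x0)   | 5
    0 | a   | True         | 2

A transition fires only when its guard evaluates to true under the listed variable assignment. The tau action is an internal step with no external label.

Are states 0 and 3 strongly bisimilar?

Answer: NOT BISIMILAR

Trace:
Compute ~ classes (split until stable):
  P[0] = {{0,1,2,3,4,5,6}}
  P[1] = {{0},{1},{2,4},{3,5},{6}}
Fixed point at round 2; 5 class(es).
[0]={0}  [3]={3,5}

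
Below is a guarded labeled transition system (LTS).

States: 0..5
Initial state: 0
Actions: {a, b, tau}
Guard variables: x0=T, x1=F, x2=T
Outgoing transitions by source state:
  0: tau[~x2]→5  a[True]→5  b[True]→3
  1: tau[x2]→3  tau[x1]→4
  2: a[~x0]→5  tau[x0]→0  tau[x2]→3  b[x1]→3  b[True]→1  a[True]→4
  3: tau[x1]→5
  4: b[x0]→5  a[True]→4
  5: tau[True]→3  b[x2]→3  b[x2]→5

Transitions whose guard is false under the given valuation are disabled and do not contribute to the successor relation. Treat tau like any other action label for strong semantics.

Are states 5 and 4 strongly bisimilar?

Bisimulation quotient by refinement:
  P[0] = {{0,1,2,3,4,5}}
  P[1] = {{0,4},{1},{2},{3},{5}}
  P[2] = {{0},{1},{2},{3},{4},{5}}
stable after 3 split(s): 6 block(s)
[5]={5}  [4]={4}

Answer: NOT BISIMILAR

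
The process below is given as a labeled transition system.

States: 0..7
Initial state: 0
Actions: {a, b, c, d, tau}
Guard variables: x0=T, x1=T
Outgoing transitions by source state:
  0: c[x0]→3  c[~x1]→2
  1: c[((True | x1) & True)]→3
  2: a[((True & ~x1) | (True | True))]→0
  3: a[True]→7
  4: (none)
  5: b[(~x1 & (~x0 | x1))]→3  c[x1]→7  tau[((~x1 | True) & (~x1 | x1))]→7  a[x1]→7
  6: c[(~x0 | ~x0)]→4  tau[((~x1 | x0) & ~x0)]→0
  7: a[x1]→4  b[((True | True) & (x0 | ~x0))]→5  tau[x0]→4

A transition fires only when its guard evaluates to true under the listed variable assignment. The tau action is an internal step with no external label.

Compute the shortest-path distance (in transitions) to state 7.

Answer: 2

Analysis:
BFS to 7:
  depth 0: {0}
  depth 1: {3}
  depth 2: {7}
depth(7)=2, e.g. c·a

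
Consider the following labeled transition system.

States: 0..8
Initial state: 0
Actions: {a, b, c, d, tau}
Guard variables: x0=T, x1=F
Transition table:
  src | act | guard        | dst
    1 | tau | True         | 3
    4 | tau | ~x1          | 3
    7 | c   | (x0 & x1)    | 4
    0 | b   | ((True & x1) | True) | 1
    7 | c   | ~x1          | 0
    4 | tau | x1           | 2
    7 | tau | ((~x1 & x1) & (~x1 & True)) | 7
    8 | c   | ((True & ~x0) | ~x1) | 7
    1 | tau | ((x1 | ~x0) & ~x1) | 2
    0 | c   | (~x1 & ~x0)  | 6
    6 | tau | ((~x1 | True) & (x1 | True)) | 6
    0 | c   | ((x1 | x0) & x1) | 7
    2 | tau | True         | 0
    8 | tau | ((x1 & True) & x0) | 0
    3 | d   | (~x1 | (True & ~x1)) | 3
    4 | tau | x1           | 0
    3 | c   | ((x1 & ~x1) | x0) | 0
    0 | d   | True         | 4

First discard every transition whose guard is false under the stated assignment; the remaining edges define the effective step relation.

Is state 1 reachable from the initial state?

Answer: REACHABLE

Analysis:
Guard filter leaves 10 enabled edge(s).
Layer 0: {0}
Layer 1: {1,4}  now seen {0,1,4}
Layer 2: {3}  now seen {0,1,3,4}
Reach set: {0,1,3,4}
trace reaching 1: b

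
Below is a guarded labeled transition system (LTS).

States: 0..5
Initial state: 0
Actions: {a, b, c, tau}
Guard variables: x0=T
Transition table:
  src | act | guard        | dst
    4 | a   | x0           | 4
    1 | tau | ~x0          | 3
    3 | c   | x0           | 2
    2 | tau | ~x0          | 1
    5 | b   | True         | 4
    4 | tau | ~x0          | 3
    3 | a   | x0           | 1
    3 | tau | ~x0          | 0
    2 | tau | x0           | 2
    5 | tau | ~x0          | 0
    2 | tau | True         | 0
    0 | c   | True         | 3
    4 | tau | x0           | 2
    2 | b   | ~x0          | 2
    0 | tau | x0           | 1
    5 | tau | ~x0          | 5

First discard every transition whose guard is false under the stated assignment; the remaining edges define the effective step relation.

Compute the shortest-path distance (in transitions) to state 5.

Layered search for 5:
  Layer 0: {0}
  Layer 1: {1,3}
  Layer 2: {2}
5 never appears.

Answer: UNREACHABLE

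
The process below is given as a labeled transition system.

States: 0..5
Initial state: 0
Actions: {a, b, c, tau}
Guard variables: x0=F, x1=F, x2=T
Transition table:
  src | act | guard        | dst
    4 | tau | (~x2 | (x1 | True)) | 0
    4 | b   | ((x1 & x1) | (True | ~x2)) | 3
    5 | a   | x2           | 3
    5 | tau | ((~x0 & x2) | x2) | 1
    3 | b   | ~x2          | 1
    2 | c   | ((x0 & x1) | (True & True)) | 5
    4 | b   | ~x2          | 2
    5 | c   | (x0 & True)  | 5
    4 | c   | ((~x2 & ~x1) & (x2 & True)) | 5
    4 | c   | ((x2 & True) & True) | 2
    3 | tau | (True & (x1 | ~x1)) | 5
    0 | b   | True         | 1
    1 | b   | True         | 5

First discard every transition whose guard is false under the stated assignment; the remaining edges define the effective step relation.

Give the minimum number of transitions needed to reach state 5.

Answer: 2

Trace:
Breadth-first toward 5:
  Layer 0: {0}
  Layer 1: {1}
  Layer 2: {5}
depth(5)=2, e.g. b·b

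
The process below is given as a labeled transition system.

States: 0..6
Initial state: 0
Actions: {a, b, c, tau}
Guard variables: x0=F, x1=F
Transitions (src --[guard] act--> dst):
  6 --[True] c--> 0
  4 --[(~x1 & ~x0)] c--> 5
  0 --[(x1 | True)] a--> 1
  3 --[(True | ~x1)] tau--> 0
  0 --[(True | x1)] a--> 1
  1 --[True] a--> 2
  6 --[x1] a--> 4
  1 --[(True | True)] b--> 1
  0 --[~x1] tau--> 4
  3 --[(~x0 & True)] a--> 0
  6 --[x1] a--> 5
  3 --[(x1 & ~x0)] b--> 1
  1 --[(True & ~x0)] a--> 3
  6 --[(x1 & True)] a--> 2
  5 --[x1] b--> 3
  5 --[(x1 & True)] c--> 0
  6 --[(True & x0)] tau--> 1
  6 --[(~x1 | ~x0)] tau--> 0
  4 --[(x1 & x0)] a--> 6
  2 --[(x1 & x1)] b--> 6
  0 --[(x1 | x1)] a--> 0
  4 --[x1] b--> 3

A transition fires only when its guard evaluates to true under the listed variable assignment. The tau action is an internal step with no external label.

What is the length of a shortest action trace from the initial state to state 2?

Answer: 2

Analysis:
Layered search for 2:
  L0 = {0}
  L1 = {1,4}
  L2 = {2,3,5}
first hit 2 at d=2 via a·a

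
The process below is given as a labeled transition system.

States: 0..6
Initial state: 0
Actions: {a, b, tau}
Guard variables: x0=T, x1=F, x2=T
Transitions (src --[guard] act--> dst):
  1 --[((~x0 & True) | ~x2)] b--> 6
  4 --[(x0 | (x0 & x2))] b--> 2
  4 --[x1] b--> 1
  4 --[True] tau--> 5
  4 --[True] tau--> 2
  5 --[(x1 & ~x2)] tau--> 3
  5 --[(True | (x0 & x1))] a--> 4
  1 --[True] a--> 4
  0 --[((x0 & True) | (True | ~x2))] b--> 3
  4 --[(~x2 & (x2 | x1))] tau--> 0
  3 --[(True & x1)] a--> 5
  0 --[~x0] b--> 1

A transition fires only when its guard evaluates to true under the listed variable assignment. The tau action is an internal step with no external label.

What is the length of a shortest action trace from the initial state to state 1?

Breadth-first toward 1:
  L0 = {0}
  L1 = {3}
1 never appears.

Answer: UNREACHABLE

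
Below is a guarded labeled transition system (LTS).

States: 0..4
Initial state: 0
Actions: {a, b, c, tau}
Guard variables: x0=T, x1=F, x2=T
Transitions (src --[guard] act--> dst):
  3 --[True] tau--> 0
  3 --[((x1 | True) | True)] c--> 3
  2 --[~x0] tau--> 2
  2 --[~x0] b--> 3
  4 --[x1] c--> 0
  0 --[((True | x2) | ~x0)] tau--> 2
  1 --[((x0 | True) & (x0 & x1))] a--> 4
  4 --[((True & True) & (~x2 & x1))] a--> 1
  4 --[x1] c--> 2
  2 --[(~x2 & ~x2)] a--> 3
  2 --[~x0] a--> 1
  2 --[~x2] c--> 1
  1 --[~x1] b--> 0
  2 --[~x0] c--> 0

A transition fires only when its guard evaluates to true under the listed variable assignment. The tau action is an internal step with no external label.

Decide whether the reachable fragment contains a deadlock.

R = {0,2}
  0: tau→2  [deg 1]
  2: ∅  [deadlock]
witness 2: tau

Answer: DEADLOCK at state 2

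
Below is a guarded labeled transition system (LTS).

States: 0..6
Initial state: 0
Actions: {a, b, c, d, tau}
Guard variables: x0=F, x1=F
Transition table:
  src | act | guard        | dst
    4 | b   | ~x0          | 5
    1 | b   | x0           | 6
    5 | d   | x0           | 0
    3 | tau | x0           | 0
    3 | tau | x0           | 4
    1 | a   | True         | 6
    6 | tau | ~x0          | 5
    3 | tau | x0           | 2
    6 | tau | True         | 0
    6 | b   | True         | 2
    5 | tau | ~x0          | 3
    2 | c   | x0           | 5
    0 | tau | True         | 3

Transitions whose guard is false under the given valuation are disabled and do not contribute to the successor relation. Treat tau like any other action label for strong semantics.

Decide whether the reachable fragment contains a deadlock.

R = {0,3}
  0: tau→3  [1 out]
  3: ∅  [STUCK]
Path to 3: tau

Answer: DEADLOCK at state 3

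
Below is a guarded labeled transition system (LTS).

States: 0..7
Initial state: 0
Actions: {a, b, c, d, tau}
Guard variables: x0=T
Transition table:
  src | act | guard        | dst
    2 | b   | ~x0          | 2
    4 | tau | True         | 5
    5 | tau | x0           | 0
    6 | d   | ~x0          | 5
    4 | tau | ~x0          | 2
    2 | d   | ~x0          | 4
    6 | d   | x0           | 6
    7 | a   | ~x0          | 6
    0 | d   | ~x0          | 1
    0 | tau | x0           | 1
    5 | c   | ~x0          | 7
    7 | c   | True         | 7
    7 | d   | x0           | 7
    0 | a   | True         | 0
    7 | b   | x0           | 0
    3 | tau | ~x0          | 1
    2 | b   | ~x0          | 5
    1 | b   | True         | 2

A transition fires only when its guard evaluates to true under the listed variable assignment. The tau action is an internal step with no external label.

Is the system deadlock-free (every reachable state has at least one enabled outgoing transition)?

Answer: DEADLOCK at state 2

Working:
R = {0,1,2}
  0: a→0  tau→1  [2 out]
  1: b→2  [1 out]
  2: ∅  [deadlock]
witness 2: tau·b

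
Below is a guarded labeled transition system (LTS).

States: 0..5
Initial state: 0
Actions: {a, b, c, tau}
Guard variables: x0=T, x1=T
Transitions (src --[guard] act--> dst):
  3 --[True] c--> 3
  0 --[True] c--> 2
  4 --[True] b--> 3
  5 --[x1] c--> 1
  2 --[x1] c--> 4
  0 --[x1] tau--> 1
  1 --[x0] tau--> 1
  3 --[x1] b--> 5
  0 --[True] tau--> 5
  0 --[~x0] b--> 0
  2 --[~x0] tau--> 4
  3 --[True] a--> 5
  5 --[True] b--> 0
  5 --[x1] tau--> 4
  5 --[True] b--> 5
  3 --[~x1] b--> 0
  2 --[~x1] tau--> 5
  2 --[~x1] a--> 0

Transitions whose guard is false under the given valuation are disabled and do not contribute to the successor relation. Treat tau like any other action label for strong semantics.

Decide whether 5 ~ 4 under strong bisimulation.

Compute ~ classes (split until stable):
  round 0: {{0,1,2,3,4,5}}
  round 1: {{0},{1},{2},{3},{4},{5}}
6 equivalence class(es) (converged in 2)
class of 5: {5}; class of 4: {4}

Answer: NOT BISIMILAR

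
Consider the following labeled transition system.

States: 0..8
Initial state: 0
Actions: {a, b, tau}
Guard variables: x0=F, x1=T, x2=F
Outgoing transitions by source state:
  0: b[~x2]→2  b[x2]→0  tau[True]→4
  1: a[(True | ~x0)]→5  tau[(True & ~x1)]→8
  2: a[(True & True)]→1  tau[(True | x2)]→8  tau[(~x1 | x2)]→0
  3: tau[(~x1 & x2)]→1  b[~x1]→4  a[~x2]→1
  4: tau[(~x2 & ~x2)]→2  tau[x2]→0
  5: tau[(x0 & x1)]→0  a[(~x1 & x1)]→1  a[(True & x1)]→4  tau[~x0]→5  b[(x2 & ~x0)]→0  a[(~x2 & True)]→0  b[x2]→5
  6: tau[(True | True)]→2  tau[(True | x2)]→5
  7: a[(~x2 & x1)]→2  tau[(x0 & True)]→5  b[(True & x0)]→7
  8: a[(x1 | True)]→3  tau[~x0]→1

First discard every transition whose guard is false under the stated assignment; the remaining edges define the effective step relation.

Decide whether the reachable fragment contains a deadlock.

Answer: DEADLOCK-FREE

Analysis:
Reach set: {0,1,2,3,4,5,8}
  0: b→2  tau→4  [2 out]
  1: a→5  [1 out]
  2: a→1  tau→8  [2 out]
  3: a→1  [1 out]
  4: tau→2  [1 out]
  5: a→0  a→4  tau→5  [3 out]
  8: a→3  tau→1  [2 out]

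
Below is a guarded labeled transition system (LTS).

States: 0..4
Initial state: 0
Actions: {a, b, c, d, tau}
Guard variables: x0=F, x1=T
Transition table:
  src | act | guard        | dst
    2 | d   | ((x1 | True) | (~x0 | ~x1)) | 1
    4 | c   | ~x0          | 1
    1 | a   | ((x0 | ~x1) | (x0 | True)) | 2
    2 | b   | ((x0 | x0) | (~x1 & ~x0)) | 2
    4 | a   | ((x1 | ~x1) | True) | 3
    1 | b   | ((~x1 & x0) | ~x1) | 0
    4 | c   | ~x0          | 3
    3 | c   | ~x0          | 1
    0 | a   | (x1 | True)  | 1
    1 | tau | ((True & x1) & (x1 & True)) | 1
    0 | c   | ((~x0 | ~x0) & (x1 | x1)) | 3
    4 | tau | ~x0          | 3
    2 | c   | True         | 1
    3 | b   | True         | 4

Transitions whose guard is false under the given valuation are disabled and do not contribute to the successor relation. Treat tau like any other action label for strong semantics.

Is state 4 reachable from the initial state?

Guard filter leaves 12 enabled edge(s).
L0 = {0}
L1 = {1,3}  cumulative {0,1,3}
L2 = {2,4}  cumulative {0,1,2,3,4}
R = {0,1,2,3,4}
trace reaching 4: c·b

Answer: REACHABLE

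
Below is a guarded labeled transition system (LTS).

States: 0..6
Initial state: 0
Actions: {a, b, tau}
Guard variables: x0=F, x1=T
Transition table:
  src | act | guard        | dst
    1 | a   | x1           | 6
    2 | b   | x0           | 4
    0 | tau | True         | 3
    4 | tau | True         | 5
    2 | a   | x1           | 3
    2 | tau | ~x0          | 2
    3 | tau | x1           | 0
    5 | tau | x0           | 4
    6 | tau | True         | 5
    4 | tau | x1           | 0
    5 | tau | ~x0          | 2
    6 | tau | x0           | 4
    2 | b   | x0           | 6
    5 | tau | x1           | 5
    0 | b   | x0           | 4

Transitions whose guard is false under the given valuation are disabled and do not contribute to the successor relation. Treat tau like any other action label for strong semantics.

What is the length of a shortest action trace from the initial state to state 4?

BFS to 4:
  L0 = {0}
  L1 = {3}
4 never appears.

Answer: UNREACHABLE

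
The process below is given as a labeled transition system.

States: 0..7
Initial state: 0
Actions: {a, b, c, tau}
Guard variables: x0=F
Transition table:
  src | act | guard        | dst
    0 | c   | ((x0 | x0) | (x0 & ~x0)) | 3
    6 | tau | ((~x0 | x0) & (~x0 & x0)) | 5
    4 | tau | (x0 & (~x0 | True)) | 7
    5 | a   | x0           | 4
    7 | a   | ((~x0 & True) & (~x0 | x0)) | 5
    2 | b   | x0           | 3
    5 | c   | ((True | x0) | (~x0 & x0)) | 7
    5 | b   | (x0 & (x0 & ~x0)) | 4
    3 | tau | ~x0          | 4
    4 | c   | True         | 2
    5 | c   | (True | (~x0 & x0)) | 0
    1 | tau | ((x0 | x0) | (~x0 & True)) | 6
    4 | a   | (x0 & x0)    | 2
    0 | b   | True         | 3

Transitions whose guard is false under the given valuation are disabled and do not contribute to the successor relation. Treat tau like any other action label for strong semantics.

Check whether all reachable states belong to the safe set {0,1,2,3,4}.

Inv-set: {0,1,2,3,4}
Reachable = {0,2,3,4}
  0: ✓
  2: ✓
  3: ✓
  4: ✓

Answer: INVARIANT HOLDS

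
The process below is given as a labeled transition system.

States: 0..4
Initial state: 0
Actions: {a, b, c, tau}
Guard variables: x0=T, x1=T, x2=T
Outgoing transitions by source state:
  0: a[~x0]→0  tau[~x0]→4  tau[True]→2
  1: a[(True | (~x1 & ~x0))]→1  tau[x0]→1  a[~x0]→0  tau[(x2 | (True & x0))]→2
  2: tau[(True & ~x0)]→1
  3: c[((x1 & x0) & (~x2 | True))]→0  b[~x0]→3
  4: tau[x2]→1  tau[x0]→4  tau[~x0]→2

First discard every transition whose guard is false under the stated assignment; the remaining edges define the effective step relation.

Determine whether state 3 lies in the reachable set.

7 transition(s) survive guard evaluation.
Layer 0: {0}
Layer 1: {2}  cumulative {0,2}
R = {0,2}

Answer: UNREACHABLE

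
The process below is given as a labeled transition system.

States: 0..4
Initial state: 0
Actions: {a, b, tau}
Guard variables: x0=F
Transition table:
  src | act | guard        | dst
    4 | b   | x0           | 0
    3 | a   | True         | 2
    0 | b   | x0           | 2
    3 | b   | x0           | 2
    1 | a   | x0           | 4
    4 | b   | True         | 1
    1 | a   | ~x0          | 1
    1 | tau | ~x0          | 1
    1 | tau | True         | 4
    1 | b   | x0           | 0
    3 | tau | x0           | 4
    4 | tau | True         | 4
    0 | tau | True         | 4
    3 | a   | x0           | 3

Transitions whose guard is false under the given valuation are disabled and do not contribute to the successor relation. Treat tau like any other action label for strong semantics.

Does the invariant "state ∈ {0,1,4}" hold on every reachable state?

Answer: INVARIANT HOLDS

Trace:
Inv-set: {0,1,4}
Reach set: {0,1,4}
  0: safe
  1: safe
  4: safe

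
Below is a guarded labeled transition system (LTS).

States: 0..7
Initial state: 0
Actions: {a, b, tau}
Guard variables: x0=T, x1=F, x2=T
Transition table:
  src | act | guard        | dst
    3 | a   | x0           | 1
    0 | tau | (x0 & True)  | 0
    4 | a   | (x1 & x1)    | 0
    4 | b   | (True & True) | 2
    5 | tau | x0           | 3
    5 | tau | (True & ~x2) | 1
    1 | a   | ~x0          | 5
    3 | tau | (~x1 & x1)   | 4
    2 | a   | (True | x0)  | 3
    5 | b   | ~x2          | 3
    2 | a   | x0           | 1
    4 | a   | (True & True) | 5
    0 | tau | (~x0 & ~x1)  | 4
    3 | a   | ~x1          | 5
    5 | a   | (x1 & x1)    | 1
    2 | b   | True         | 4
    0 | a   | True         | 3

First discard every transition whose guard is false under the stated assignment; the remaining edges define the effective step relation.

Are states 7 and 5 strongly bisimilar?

Compute ~ classes (split until stable):
  P[0] = {{0,1,2,3,4,5,6,7}}
  P[1] = {{0},{1,6,7},{2,4},{3},{5}}
  P[2] = {{0},{1,6,7},{2},{3},{4},{5}}
Fixed point at round 3; 6 class(es).
class of 7: {1,6,7}; class of 5: {5}

Answer: NOT BISIMILAR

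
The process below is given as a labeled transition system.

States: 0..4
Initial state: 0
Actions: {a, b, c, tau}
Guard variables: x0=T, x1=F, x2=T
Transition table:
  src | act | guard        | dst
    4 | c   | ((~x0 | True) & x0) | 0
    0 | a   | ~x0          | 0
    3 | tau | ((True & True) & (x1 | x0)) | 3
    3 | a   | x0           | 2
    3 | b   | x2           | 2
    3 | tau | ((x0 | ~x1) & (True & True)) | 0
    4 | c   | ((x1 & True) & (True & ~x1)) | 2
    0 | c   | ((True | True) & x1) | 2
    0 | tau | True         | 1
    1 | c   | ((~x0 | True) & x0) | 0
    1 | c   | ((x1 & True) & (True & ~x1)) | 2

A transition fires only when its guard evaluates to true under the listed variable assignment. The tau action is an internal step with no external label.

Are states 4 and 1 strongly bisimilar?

Answer: BISIMILAR

Trace:
Refine partition for ~:
  round 0: {{0,1,2,3,4}}
  round 1: {{0},{1,4},{2},{3}}
4 equivalence class(es) (converged in 2)
class of 4: {1,4}; class of 1: {1,4}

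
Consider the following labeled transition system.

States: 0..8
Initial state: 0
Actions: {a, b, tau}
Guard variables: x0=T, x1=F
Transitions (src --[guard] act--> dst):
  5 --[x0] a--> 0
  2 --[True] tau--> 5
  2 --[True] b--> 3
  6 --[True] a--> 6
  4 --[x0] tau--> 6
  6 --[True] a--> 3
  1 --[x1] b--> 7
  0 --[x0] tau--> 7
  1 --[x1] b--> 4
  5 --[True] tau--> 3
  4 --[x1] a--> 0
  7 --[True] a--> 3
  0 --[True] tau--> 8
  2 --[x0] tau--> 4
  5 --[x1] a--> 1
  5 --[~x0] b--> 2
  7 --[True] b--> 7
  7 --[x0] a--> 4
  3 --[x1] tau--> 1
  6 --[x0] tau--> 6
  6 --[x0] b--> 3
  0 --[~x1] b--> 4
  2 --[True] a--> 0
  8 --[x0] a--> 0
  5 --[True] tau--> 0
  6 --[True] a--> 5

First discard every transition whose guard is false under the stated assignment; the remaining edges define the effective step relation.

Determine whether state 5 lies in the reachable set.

20 transition(s) survive guard evaluation.
L0 = {0}
L1 = {4,7,8}  total {0,4,7,8}
L2 = {3,6}  total {0,3,4,6,7,8}
L3 = {5}  total {0,3,4,5,6,7,8}
Reachable = {0,3,4,5,6,7,8}
witness 5: b·tau·a

Answer: REACHABLE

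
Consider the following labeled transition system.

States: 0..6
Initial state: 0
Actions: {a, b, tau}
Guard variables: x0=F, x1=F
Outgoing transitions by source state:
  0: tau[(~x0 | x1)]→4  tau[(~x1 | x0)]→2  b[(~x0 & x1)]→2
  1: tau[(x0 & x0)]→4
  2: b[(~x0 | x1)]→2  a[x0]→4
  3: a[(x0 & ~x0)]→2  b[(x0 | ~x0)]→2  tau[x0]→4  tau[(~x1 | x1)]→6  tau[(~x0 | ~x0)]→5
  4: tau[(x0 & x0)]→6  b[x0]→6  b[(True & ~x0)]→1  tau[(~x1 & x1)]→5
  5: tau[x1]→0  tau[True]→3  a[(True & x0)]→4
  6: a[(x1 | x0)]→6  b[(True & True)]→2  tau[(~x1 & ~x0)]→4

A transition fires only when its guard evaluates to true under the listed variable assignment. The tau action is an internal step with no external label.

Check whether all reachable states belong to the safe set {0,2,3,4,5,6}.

Inv-set: {0,2,3,4,5,6}
Reachable = {0,1,2,4}
  0: ✓
  1: ✗ unsafe
  2: ✓
  4: ✓
witness against invariant: tau·b → 1

Answer: INVARIANT VIOLATED at state 1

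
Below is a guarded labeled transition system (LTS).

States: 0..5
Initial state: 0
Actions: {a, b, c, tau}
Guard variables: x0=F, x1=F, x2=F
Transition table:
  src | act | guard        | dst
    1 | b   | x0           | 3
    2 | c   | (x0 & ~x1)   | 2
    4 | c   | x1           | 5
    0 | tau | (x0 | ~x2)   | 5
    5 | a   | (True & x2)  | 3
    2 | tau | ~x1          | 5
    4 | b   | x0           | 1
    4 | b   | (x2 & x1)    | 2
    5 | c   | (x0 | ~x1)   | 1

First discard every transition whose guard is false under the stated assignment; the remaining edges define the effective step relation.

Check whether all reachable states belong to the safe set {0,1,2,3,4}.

Answer: INVARIANT VIOLATED at state 5

Trace:
Allowed set {0,1,2,3,4}
R = {0,1,5}
  0: ✓
  1: ✓
  5: outside
counterexample path to 5: tau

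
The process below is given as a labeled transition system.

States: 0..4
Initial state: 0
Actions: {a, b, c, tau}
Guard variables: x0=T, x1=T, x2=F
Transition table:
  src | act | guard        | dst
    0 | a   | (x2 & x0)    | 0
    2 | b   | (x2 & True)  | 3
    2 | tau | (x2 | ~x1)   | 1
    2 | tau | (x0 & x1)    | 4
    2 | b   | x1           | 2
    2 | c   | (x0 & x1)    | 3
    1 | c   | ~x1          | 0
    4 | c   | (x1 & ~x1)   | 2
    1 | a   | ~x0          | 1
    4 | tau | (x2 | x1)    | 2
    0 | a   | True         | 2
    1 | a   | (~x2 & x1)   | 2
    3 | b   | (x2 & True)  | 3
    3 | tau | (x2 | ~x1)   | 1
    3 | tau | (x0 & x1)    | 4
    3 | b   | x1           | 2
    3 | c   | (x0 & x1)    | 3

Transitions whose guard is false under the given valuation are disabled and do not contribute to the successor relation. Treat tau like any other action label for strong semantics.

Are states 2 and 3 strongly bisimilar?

Answer: BISIMILAR

Analysis:
Bisimulation quotient by refinement:
  round 0: {{0,1,2,3,4}}
  round 1: {{0,1},{2,3},{4}}
stable after 2 split(s): 3 block(s)
[2]={2,3}  [3]={2,3}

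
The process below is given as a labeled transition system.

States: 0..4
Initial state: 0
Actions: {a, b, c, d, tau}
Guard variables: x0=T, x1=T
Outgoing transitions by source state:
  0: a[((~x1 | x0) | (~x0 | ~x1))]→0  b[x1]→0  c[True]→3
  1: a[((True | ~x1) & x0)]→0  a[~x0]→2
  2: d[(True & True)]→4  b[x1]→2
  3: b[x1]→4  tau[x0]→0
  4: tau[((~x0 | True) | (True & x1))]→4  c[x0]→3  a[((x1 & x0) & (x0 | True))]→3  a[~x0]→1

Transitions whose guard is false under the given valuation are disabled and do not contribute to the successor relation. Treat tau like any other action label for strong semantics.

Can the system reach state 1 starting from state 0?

Answer: UNREACHABLE

Trace:
11 transition(s) survive guard evaluation.
Layer 0: {0}
Layer 1: {3}  cumulative {0,3}
Layer 2: {4}  cumulative {0,3,4}
R = {0,3,4}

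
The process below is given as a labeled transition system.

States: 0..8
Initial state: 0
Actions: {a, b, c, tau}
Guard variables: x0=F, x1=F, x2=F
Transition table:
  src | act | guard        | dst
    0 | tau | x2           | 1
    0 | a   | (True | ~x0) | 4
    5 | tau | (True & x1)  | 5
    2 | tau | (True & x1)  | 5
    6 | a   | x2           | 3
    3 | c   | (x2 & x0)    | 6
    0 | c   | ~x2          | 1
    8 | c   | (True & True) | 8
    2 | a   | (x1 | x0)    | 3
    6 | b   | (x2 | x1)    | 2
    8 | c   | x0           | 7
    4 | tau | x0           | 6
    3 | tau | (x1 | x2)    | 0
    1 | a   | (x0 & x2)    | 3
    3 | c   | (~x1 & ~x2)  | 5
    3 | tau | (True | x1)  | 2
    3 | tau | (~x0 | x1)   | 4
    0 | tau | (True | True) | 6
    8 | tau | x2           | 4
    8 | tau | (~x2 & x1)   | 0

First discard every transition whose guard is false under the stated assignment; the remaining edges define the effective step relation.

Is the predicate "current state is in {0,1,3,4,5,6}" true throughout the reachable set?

Inv-set: {0,1,3,4,5,6}
R = {0,1,4,6}
  0: ✓
  1: ✓
  4: ✓
  6: ✓

Answer: INVARIANT HOLDS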